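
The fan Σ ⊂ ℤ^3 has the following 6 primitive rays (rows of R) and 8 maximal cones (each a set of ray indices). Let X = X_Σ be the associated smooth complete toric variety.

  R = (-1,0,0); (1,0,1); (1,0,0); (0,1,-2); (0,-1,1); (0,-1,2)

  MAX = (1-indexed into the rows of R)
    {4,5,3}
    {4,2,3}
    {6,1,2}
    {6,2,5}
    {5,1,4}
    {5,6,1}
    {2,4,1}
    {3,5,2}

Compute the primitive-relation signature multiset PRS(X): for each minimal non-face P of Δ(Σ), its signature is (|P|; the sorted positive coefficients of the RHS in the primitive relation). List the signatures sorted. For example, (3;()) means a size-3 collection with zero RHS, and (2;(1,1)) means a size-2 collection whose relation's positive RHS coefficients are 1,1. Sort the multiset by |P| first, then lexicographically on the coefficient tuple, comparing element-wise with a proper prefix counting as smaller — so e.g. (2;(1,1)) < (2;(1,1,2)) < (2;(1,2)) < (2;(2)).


Δ(Σ) — 6 vertices, 5 min non-faces:

  P = {1,3}:  v_{1} + v_{3} = 0 ; sig = (2;())
  P = {4,6}:  v_{4} + v_{6} = 0 ; sig = (2;())
  P = {3,6}:  v_{3} + v_{6} = v_{2} + v_{5} ; sig = (2;(1,1))
  P = {1,2,5}:  v_{1} + v_{2} + v_{5} = v_{6} ; sig = (3;(1))
  P = {2,4,5}:  v_{2} + v_{4} + v_{5} = v_{3} ; sig = (3;(1))

Hence PRS(X_Σ) =
[(2;()), (2;()), (2;(1,1)), (3;(1)), (3;(1))]


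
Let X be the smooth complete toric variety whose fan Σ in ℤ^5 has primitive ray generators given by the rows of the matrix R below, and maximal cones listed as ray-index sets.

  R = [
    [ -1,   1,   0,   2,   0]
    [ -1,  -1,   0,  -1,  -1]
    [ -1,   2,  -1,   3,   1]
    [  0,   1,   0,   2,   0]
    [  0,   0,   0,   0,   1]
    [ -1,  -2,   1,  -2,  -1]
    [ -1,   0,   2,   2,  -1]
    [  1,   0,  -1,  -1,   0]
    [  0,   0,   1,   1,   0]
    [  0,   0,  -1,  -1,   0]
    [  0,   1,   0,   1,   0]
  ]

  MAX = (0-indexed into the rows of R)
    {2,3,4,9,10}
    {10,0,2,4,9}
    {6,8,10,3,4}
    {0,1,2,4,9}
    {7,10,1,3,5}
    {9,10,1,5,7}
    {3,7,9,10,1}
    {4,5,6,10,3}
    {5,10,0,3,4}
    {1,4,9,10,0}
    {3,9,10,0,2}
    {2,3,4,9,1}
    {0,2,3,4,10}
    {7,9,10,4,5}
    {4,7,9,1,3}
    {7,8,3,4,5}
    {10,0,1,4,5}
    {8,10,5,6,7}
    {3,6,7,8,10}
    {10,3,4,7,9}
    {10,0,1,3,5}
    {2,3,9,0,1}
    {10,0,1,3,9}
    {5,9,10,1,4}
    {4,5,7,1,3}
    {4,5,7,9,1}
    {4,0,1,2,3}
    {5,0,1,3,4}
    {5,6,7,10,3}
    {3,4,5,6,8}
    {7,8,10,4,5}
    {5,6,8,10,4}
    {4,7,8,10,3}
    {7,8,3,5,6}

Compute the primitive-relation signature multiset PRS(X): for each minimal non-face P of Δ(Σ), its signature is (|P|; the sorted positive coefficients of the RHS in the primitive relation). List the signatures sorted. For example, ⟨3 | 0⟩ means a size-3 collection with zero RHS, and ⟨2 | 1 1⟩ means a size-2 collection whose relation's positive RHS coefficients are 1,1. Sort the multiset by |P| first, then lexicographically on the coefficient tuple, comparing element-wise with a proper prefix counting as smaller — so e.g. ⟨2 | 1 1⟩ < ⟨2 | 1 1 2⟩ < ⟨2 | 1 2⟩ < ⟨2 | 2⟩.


The 20 primitive collections of Σ (r=11, n=5):

  P={8,9}:  v_{8} + v_{9} = 0  so sig = ⟨2 | 0⟩
  P={0,7}:  v_{0} + v_{7} = v_{3} + v_{9}  so sig = ⟨2 | 1 1⟩
  P={1,8}:  v_{1} + v_{8} = v_{3} + v_{5}  so sig = ⟨2 | 1 1⟩
  P={2,5}:  v_{2} + v_{5} = v_{0} + v_{1} + v_{4}  so sig = ⟨2 | 1 1 1⟩
  P={2,8}:  v_{2} + v_{8} = v_{0} + v_{3} + v_{4}  so sig = ⟨2 | 1 1 1⟩
  P={6,9}:  v_{6} + v_{9} = v_{3} + v_{5} + v_{10}  so sig = ⟨2 | 1 1 1⟩
  P={2,6}:  v_{2} + v_{6} = v_{0} + 2·v_{3} + v_{4} + v_{5} + v_{10}  so sig = ⟨2 | 1 1 1 1 2⟩
  P={0,8}:  v_{0} + v_{8} = 2·v_{3} + v_{4} + v_{5} + v_{10}  so sig = ⟨2 | 1 1 1 2⟩
  P={1,6}:  v_{1} + v_{6} = 2·v_{3} + 2·v_{5} + v_{10}  so sig = ⟨2 | 1 2 2⟩
  P={2,7}:  v_{2} + v_{7} = 2·v_{3} + v_{4} + 2·v_{9}  so sig = ⟨2 | 1 2 2⟩
  P={0,6}:  v_{0} + v_{6} = 3·v_{3} + v_{4} + 2·v_{5} + 2·v_{10}  so sig = ⟨2 | 1 2 2 3⟩
  P={3,5,9}:  v_{3} + v_{5} + v_{9} = v_{1}  so sig = ⟨3 | 1⟩
  P={4,6,7}:  v_{4} + v_{6} + v_{7} = v_{8}  so sig = ⟨3 | 1⟩
  P={0,5,9}:  v_{0} + v_{5} + v_{9} = 2·v_{1} + v_{4} + v_{10}  so sig = ⟨3 | 1 1 2⟩
  P={1,2,10}:  v_{1} + v_{2} + v_{10} = 2·v_{0} + v_{9}  so sig = ⟨3 | 1 2⟩
  P={0,3,4,9}:  v_{0} + v_{3} + v_{4} + v_{9} = v_{2}  so sig = ⟨4 | 1⟩
  P={1,3,4,10}:  v_{1} + v_{3} + v_{4} + v_{10} = v_{0}  so sig = ⟨4 | 1⟩
  P={1,4,7,10}:  v_{1} + v_{4} + v_{7} + v_{10} = v_{9}  so sig = ⟨4 | 1⟩
  P={3,5,8,10}:  v_{3} + v_{5} + v_{8} + v_{10} = v_{6}  so sig = ⟨4 | 1⟩
  P={3,4,5,7,10}:  v_{3} + v_{4} + v_{5} + v_{7} + v_{10} = 0  so sig = ⟨5 | 0⟩

so the primitive-relation signature multiset is
    ⟨2 | 0⟩
    ⟨2 | 1 1⟩
    ⟨2 | 1 1⟩
    ⟨2 | 1 1 1⟩
    ⟨2 | 1 1 1⟩
    ⟨2 | 1 1 1⟩
    ⟨2 | 1 1 1 1 2⟩
    ⟨2 | 1 1 1 2⟩
    ⟨2 | 1 2 2⟩
    ⟨2 | 1 2 2⟩
    ⟨2 | 1 2 2 3⟩
    ⟨3 | 1⟩
    ⟨3 | 1⟩
    ⟨3 | 1 1 2⟩
    ⟨3 | 1 2⟩
    ⟨4 | 1⟩
    ⟨4 | 1⟩
    ⟨4 | 1⟩
    ⟨4 | 1⟩
    ⟨5 | 0⟩


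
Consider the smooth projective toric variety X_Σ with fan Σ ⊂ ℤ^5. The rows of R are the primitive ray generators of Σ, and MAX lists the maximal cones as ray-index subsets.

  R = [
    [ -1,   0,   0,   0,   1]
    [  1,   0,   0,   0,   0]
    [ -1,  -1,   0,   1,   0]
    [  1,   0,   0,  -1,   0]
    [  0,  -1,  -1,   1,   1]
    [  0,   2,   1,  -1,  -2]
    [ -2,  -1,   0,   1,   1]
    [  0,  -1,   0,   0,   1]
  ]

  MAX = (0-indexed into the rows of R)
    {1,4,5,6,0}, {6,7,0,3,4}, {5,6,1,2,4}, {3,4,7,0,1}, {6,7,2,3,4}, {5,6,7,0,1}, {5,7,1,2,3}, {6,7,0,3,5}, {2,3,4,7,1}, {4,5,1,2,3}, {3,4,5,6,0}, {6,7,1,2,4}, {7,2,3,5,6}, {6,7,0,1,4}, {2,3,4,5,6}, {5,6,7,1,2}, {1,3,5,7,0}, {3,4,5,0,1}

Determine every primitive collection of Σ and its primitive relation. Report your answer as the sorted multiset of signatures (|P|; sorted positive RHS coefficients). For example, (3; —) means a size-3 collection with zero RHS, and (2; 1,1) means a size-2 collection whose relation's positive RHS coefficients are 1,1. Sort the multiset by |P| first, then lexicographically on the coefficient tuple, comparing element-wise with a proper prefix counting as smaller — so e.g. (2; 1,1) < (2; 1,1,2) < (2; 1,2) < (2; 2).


Primitive collections (3):

  {0,2}:  v_{0} + v_{2} = v_{6}  so sig = (2; 1)
  {4,5,7}:  v_{4} + v_{5} + v_{7} = 0  so sig = (3; —)
  {1,3,6}:  v_{1} + v_{3} + v_{6} = v_{7}  so sig = (3; 1)

Hence PRS(X_Σ) =
    (2; 1)
    (3; —)
    (3; 1)


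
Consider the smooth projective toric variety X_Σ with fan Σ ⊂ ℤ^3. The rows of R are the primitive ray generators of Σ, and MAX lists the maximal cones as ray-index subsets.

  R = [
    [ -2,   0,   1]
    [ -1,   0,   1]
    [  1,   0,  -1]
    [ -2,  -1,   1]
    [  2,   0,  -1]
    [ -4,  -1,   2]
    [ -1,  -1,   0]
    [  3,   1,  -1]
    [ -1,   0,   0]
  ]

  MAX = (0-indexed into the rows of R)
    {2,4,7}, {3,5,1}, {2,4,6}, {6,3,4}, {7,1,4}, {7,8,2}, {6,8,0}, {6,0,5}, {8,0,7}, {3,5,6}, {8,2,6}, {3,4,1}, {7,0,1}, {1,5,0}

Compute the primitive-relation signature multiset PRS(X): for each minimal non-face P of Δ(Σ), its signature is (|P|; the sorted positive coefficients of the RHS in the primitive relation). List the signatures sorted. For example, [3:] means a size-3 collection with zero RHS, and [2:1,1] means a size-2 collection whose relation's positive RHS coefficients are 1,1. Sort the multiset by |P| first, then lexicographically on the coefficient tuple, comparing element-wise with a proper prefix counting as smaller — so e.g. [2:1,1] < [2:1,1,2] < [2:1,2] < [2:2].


|primitive collections| = 15. Relations:

  • {0,4}:  v_{0} + v_{4} = 0  so sig = [2:]
  • {1,2}:  v_{1} + v_{2} = 0  so sig = [2:]
  • {0,2}:  v_{0} + v_{2} = v_{8}  so sig = [2:1]
  • {0,3}:  v_{0} + v_{3} = v_{5}  so sig = [2:1]
  • {1,6}:  v_{1} + v_{6} = v_{3}  so sig = [2:1]
  • {1,8}:  v_{1} + v_{8} = v_{0}  so sig = [2:1]
  • {2,3}:  v_{2} + v_{3} = v_{6}  so sig = [2:1]
  • {4,5}:  v_{4} + v_{5} = v_{3}  so sig = [2:1]
  • {4,8}:  v_{4} + v_{8} = v_{2}  so sig = [2:1]
  • {5,7}:  v_{5} + v_{7} = v_{1}  so sig = [2:1]
  • {6,7}:  v_{6} + v_{7} = v_{4}  so sig = [2:1]
  • {2,5}:  v_{2} + v_{5} = v_{0} + v_{6}  so sig = [2:1,1]
  • {3,7}:  v_{3} + v_{7} = v_{1} + v_{4}  so sig = [2:1,1]
  • {3,8}:  v_{3} + v_{8} = v_{0} + v_{6}  so sig = [2:1,1]
  • {5,8}:  v_{5} + v_{8} = 2·v_{0} + v_{6}  so sig = [2:1,2]

Sorted signature multiset PRS(X):
{ [2:] ×2,  [2:1] ×9,  [2:1,1] ×3,  [2:1,2] }


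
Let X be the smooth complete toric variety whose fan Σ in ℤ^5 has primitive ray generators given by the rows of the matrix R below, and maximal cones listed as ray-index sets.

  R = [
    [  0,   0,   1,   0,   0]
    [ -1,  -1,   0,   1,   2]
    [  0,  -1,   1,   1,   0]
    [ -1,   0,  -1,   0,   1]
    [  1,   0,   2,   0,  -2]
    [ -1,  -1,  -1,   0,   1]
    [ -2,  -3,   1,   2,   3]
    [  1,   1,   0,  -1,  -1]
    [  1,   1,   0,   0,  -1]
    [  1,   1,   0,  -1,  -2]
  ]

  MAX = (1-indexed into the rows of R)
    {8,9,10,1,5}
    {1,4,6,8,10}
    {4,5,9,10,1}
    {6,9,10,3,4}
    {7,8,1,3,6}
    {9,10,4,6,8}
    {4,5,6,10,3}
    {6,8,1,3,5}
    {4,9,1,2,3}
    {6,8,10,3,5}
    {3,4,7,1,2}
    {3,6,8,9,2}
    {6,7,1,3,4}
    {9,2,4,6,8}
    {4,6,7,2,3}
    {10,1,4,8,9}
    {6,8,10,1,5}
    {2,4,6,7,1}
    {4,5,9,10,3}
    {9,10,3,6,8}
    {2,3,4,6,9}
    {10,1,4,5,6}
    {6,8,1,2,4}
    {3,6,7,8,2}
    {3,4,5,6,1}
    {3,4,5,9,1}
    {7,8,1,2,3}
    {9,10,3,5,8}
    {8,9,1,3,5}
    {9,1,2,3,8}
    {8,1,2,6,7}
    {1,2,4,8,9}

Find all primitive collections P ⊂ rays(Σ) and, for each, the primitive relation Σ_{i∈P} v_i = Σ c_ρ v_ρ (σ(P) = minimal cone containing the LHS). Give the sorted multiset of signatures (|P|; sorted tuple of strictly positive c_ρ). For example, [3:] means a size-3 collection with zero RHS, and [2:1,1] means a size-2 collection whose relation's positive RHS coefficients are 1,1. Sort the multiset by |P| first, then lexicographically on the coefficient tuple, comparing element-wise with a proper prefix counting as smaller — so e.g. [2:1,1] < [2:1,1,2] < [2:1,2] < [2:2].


|primitive collections| = 12. Relations:

  • {2,10}:  v_{2} + v_{10} = 0  so sig = [2:]
  • {2,5}:  v_{2} + v_{5} = v_{1} + v_{3}  so sig = [2:1,1]
  • {7,9}:  v_{7} + v_{9} = v_{2} + v_{3}  so sig = [2:1,1]
  • {7,10}:  v_{7} + v_{10} = v_{1} + v_{3} + v_{6}  so sig = [2:1,1,1]
  • {5,7}:  v_{5} + v_{7} = 2·v_{1} + 2·v_{3} + v_{6}  so sig = [2:1,2,2]
  • {1,6,9}:  v_{1} + v_{6} + v_{9} = 0  so sig = [3:]
  • {3,4,8}:  v_{3} + v_{4} + v_{8} = 0  so sig = [3:]
  • {1,3,10}:  v_{1} + v_{3} + v_{10} = v_{5}  so sig = [3:1]
  • {4,5,8}:  v_{4} + v_{5} + v_{8} = v_{1} + v_{10}  so sig = [3:1,1]
  • {5,6,9}:  v_{5} + v_{6} + v_{9} = v_{3} + v_{10}  so sig = [3:1,1]
  • {4,7,8}:  v_{4} + v_{7} + v_{8} = v_{1} + v_{2} + v_{6}  so sig = [3:1,1,1]
  • {1,2,3,6}:  v_{1} + v_{2} + v_{3} + v_{6} = v_{7}  so sig = [4:1]

Signatures (|P|; sorted positive RHS coefficients), sorted:
[[2:], [2:1,1], [2:1,1], [2:1,1,1], [2:1,2,2], [3:], [3:], [3:1], [3:1,1], [3:1,1], [3:1,1,1], [4:1]]


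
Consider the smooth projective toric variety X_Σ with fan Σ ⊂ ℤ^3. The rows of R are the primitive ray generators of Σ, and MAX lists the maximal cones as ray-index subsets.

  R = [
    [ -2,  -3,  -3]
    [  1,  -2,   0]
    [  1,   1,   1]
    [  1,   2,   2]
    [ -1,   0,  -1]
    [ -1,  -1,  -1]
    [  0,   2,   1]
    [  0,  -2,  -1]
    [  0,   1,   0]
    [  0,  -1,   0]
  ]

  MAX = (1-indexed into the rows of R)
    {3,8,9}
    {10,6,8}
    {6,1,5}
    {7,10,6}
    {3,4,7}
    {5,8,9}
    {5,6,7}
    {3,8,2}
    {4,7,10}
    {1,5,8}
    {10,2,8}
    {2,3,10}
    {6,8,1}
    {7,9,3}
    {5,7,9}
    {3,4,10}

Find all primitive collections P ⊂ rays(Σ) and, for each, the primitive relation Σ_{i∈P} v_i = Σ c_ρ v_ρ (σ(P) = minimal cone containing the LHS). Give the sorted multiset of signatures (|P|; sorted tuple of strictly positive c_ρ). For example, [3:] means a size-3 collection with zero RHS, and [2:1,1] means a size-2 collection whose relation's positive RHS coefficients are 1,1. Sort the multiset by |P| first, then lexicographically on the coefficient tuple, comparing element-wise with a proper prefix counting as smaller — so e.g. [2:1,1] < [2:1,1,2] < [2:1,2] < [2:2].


24 minimal non-faces of Δ(Σ) (on 10 rays):

  • {3,6}:  v_{3} + v_{6} = 0  ⇒ sig = [2:]
  • {7,8}:  v_{7} + v_{8} = 0  ⇒ sig = [2:]
  • {9,10}:  v_{9} + v_{10} = 0  ⇒ sig = [2:]
  • {1,4}:  v_{1} + v_{4} = v_{6}  ⇒ sig = [2:1]
  • {2,5}:  v_{2} + v_{5} = v_{8}  ⇒ sig = [2:1]
  • {3,5}:  v_{3} + v_{5} = v_{9}  ⇒ sig = [2:1]
  • {4,5}:  v_{4} + v_{5} = v_{7}  ⇒ sig = [2:1]
  • {5,10}:  v_{5} + v_{10} = v_{6}  ⇒ sig = [2:1]
  • {6,9}:  v_{6} + v_{9} = v_{5}  ⇒ sig = [2:1]
  • {1,3}:  v_{1} + v_{3} = v_{5} + v_{8}  ⇒ sig = [2:1,1]
  • {1,7}:  v_{1} + v_{7} = v_{5} + v_{6}  ⇒ sig = [2:1,1]
  • {2,6}:  v_{2} + v_{6} = v_{8} + v_{10}  ⇒ sig = [2:1,1]
  • {2,7}:  v_{2} + v_{7} = v_{3} + v_{10}  ⇒ sig = [2:1,1]
  • {2,9}:  v_{2} + v_{9} = v_{3} + v_{8}  ⇒ sig = [2:1,1]
  • {4,6}:  v_{4} + v_{6} = v_{7} + v_{10}  ⇒ sig = [2:1,1]
  • {4,8}:  v_{4} + v_{8} = v_{3} + v_{10}  ⇒ sig = [2:1,1]
  • {4,9}:  v_{4} + v_{9} = v_{3} + v_{7}  ⇒ sig = [2:1,1]
  • {1,2}:  v_{1} + v_{2} = v_{6} + 2·v_{8}  ⇒ sig = [2:1,2]
  • {1,9}:  v_{1} + v_{9} = 2·v_{5} + v_{8}  ⇒ sig = [2:1,2]
  • {1,10}:  v_{1} + v_{10} = 2·v_{6} + v_{8}  ⇒ sig = [2:1,2]
  • {2,4}:  v_{2} + v_{4} = 2·v_{3} + 2·v_{10}  ⇒ sig = [2:2,2]
  • {3,7,10}:  v_{3} + v_{7} + v_{10} = v_{4}  ⇒ sig = [3:1]
  • {3,8,10}:  v_{3} + v_{8} + v_{10} = v_{2}  ⇒ sig = [3:1]
  • {5,6,8}:  v_{5} + v_{6} + v_{8} = v_{1}  ⇒ sig = [3:1]

Hence PRS(X_Σ) =
{ [2:] ×3,  [2:1] ×6,  [2:1,1] ×8,  [2:1,2] ×3,  [2:2,2],  [3:1] ×3 }


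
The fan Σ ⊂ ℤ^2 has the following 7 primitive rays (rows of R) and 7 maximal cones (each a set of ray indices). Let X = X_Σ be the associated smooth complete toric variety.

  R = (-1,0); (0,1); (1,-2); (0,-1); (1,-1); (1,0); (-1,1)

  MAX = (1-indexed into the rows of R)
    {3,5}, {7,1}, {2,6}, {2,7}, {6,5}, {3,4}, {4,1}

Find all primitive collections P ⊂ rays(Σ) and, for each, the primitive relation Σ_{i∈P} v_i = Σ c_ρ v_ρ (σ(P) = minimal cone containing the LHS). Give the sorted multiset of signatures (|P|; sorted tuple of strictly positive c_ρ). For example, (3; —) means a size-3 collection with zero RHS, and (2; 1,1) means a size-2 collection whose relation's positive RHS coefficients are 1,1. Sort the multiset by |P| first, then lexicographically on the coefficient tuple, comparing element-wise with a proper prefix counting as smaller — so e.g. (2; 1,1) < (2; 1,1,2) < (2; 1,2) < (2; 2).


14 collections generate NE(X_Σ); each relation:

  P = {1,6}:  v_{1} + v_{6} = 0  so sig = (2; —)
  P = {2,4}:  v_{2} + v_{4} = 0  so sig = (2; —)
  P = {5,7}:  v_{5} + v_{7} = 0  so sig = (2; —)
  P = {1,2}:  v_{1} + v_{2} = v_{7}  so sig = (2; 1)
  P = {1,5}:  v_{1} + v_{5} = v_{4}  so sig = (2; 1)
  P = {2,3}:  v_{2} + v_{3} = v_{5}  so sig = (2; 1)
  P = {2,5}:  v_{2} + v_{5} = v_{6}  so sig = (2; 1)
  P = {3,7}:  v_{3} + v_{7} = v_{4}  so sig = (2; 1)
  P = {4,5}:  v_{4} + v_{5} = v_{3}  so sig = (2; 1)
  P = {4,6}:  v_{4} + v_{6} = v_{5}  so sig = (2; 1)
  P = {4,7}:  v_{4} + v_{7} = v_{1}  so sig = (2; 1)
  P = {6,7}:  v_{6} + v_{7} = v_{2}  so sig = (2; 1)
  P = {1,3}:  v_{1} + v_{3} = 2·v_{4}  so sig = (2; 2)
  P = {3,6}:  v_{3} + v_{6} = 2·v_{5}  so sig = (2; 2)

so the primitive-relation signature multiset is
    |P|=2: 14 collections, coeffs (), (), (), (1), (1), (1), (1), (1), (1), (1), (1), (1), (2), (2)


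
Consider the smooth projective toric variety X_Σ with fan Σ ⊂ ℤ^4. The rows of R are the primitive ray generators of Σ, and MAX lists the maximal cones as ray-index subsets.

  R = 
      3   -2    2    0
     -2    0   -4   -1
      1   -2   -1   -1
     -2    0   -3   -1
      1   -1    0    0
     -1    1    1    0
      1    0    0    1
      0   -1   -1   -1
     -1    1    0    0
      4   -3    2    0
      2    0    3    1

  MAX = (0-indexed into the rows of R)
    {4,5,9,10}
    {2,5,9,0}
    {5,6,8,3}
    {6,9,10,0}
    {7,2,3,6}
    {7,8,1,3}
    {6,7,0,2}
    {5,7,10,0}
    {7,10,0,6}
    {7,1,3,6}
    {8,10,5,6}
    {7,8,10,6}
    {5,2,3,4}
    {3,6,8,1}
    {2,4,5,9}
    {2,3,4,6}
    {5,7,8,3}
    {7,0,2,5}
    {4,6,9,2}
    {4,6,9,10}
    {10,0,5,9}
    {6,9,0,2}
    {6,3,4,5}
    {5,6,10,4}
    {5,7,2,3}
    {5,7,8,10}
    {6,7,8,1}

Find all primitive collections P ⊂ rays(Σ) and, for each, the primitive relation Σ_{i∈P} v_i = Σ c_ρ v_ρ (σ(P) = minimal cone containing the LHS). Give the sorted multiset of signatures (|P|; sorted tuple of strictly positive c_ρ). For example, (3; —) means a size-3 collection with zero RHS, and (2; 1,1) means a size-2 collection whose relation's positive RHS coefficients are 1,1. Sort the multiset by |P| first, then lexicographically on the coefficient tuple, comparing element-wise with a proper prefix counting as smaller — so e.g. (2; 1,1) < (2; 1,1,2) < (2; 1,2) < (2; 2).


22 minimal non-faces of Δ(Σ) (on 11 rays):

  P = {3,10}:  v_{3} + v_{10} = 0  ⇒ sig = (2; —)
  P = {4,8}:  v_{4} + v_{8} = 0  ⇒ sig = (2; —)
  P = {0,3}:  v_{0} + v_{3} = v_{2}  ⇒ sig = (2; 1)
  P = {0,4}:  v_{0} + v_{4} = v_{9}  ⇒ sig = (2; 1)
  P = {2,8}:  v_{2} + v_{8} = v_{7}  ⇒ sig = (2; 1)
  P = {2,10}:  v_{2} + v_{10} = v_{0}  ⇒ sig = (2; 1)
  P = {4,7}:  v_{4} + v_{7} = v_{2}  ⇒ sig = (2; 1)
  P = {8,9}:  v_{8} + v_{9} = v_{0}  ⇒ sig = (2; 1)
  P = {0,8}:  v_{0} + v_{8} = v_{7} + v_{10}  ⇒ sig = (2; 1,1)
  P = {1,5}:  v_{1} + v_{5} = v_{3} + v_{8}  ⇒ sig = (2; 1,1)
  P = {3,9}:  v_{3} + v_{9} = v_{2} + v_{4}  ⇒ sig = (2; 1,1)
  P = {7,9}:  v_{7} + v_{9} = v_{0} + v_{2}  ⇒ sig = (2; 1,1)
  P = {1,4}:  v_{1} + v_{4} = v_{3} + v_{6} + v_{7}  ⇒ sig = (2; 1,1,1)
  P = {1,9}:  v_{1} + v_{9} = v_{2} + v_{6} + v_{7}  ⇒ sig = (2; 1,1,1)
  P = {1,10}:  v_{1} + v_{10} = v_{6} + v_{7} + v_{8}  ⇒ sig = (2; 1,1,1)
  P = {1,2}:  v_{1} + v_{2} = v_{3} + v_{6} + 2·v_{7}  ⇒ sig = (2; 1,1,2)
  P = {0,1}:  v_{0} + v_{1} = v_{6} + 2·v_{7}  ⇒ sig = (2; 1,2)
  P = {5,6,7}:  v_{5} + v_{6} + v_{7} = 0  ⇒ sig = (3; —)
  P = {2,5,6}:  v_{2} + v_{5} + v_{6} = v_{4}  ⇒ sig = (3; 1)
  P = {0,5,6}:  v_{0} + v_{5} + v_{6} = v_{4} + v_{10}  ⇒ sig = (3; 1,1)
  P = {5,6,9}:  v_{5} + v_{6} + v_{9} = 2·v_{4} + v_{10}  ⇒ sig = (3; 1,2)
  P = {3,6,7,8}:  v_{3} + v_{6} + v_{7} + v_{8} = v_{1}  ⇒ sig = (4; 1)

Signatures (|P|; sorted positive RHS coefficients), sorted:
{ (2; —) ×2,  (2; 1) ×6,  (2; 1,1) ×4,  (2; 1,1,1) ×3,  (2; 1,1,2),  (2; 1,2),  (3; —),  (3; 1),  (3; 1,1),  (3; 1,2),  (4; 1) }


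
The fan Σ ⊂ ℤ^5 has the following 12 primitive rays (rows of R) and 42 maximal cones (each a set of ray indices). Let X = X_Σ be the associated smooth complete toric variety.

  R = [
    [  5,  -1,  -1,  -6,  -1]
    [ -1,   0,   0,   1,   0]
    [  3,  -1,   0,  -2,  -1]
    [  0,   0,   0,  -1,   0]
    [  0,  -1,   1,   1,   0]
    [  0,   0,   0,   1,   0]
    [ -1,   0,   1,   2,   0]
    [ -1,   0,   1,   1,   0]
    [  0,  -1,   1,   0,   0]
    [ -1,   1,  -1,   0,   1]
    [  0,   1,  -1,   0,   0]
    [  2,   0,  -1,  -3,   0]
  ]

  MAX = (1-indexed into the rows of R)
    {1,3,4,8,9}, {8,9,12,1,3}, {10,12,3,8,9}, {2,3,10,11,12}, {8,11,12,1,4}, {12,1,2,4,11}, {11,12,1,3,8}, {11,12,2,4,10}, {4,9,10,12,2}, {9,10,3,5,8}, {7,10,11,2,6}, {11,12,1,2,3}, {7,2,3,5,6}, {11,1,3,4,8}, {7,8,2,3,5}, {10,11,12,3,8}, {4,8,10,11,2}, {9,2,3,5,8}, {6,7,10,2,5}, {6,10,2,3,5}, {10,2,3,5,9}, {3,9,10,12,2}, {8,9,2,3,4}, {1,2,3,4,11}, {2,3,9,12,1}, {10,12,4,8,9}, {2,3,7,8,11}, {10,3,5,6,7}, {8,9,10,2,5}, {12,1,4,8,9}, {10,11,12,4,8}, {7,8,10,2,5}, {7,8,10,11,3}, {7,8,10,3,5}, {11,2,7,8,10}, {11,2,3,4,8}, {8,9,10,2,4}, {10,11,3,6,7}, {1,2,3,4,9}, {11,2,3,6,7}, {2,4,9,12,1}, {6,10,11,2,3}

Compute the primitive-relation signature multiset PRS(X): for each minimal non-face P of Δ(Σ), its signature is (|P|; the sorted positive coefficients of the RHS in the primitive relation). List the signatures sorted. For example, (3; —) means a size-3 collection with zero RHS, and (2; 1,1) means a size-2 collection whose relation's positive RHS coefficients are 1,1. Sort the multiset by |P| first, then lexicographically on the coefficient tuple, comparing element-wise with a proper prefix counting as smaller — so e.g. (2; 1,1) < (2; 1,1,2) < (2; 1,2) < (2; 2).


Primitive collections (21):

  P = {4,6}:  v_{4} + v_{6} = 0  so sig = (2; —)
  P = {9,11}:  v_{9} + v_{11} = 0  so sig = (2; —)
  P = {4,5}:  v_{4} + v_{5} = v_{9}  so sig = (2; 1)
  P = {4,7}:  v_{4} + v_{7} = v_{8}  so sig = (2; 1)
  P = {5,11}:  v_{5} + v_{11} = v_{6}  so sig = (2; 1)
  P = {6,8}:  v_{6} + v_{8} = v_{7}  so sig = (2; 1)
  P = {6,9}:  v_{6} + v_{9} = v_{5}  so sig = (2; 1)
  P = {1,6}:  v_{1} + v_{6} = v_{3} + v_{12}  so sig = (2; 1,1)
  P = {6,12}:  v_{6} + v_{12} = v_{3} + v_{10}  so sig = (2; 1,1)
  P = {7,9}:  v_{7} + v_{9} = v_{5} + v_{8}  so sig = (2; 1,1)
  P = {1,5}:  v_{1} + v_{5} = v_{3} + v_{9} + v_{12}  so sig = (2; 1,1,1)
  P = {1,7}:  v_{1} + v_{7} = v_{3} + v_{8} + v_{12}  so sig = (2; 1,1,1)
  P = {5,12}:  v_{5} + v_{12} = v_{3} + v_{9} + v_{10}  so sig = (2; 1,1,1)
  P = {7,12}:  v_{7} + v_{12} = v_{3} + v_{8} + v_{10}  so sig = (2; 1,1,1)
  P = {1,10}:  v_{1} + v_{10} = 2·v_{12}  so sig = (2; 2)
  P = {2,8,12}:  v_{2} + v_{8} + v_{12} = v_{4}  so sig = (3; 1)
  P = {3,4,10}:  v_{3} + v_{4} + v_{10} = v_{12}  so sig = (3; 1)
  P = {3,4,12}:  v_{3} + v_{4} + v_{12} = v_{1}  so sig = (3; 1)
  P = {1,2,8}:  v_{1} + v_{2} + v_{8} = v_{3} + 2·v_{4}  so sig = (3; 1,2)
  P = {2,3,8,10}:  v_{2} + v_{3} + v_{8} + v_{10} = 0  so sig = (4; —)
  P = {2,3,7,10}:  v_{2} + v_{3} + v_{7} + v_{10} = v_{6}  so sig = (4; 1)

Signatures (|P|; sorted positive RHS coefficients), sorted:
    |P|=2: 15 collections, coeffs (), (), (1), (1), (1), (1), (1), (1,1), (1,1), (1,1), (1,1,1), (1,1,1), (1,1,1), (1,1,1), (2)
    |P|=3: 4 collections, coeffs (1), (1), (1), (1,2)
    |P|=4: 2 collections, coeffs (), (1)


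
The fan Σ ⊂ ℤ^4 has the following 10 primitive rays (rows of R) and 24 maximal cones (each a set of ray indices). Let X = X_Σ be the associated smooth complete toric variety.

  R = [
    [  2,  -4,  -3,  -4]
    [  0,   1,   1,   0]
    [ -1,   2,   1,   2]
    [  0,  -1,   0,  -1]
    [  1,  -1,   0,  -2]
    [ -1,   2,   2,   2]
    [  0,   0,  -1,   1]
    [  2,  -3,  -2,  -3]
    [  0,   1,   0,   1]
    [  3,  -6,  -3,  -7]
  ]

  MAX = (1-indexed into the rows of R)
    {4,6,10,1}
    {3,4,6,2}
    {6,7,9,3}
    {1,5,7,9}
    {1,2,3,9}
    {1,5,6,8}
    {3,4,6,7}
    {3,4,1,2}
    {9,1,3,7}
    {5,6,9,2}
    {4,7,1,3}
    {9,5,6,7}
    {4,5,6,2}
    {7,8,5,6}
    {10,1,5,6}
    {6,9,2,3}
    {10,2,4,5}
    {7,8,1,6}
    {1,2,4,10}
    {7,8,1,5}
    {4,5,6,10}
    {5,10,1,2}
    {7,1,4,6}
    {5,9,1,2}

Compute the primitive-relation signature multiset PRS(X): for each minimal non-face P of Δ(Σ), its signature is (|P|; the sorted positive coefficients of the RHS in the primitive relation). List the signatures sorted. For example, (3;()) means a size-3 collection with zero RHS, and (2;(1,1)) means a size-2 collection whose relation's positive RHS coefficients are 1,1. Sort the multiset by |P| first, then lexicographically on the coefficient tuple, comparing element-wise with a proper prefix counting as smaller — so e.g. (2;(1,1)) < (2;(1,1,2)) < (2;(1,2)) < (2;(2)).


Minimal non-faces — 18 found among 10 rays, 24 max cones:

  P={4,9}:  v_{4} + v_{9} = 0  →  sig = (2;())
  P={2,7}:  v_{2} + v_{7} = v_{9}  →  sig = (2;(1))
  P={3,5}:  v_{3} + v_{5} = v_{2}  →  sig = (2;(1))
  P={3,8}:  v_{3} + v_{8} = v_{5} + v_{7}  →  sig = (2;(1,1))
  P={9,10}:  v_{9} + v_{10} = v_{1} + v_{5}  →  sig = (2;(1,1))
  P={3,10}:  v_{3} + v_{10} = v_{1} + v_{2} + v_{4}  →  sig = (2;(1,1,1))
  P={2,8}:  v_{2} + v_{8} = 2·v_{5} + v_{7}  →  sig = (2;(1,2))
  P={7,10}:  v_{7} + v_{10} = 2·v_{1} + v_{6}  →  sig = (2;(1,2))
  P={8,10}:  v_{8} + v_{10} = 3·v_{1} + v_{5} + 2·v_{6}  →  sig = (2;(1,2,3))
  P={4,8}:  v_{4} + v_{8} = 2·v_{1} + 2·v_{6}  →  sig = (2;(2,2))
  P={8,9}:  v_{8} + v_{9} = 2·v_{5} + 2·v_{7}  →  sig = (2;(2,2))
  P={1,3,6}:  v_{1} + v_{3} + v_{6} = 0  →  sig = (3;())
  P={1,2,6}:  v_{1} + v_{2} + v_{6} = v_{5}  →  sig = (3;(1))
  P={1,4,5}:  v_{1} + v_{4} + v_{5} = v_{10}  →  sig = (3;(1))
  P={1,6,9}:  v_{1} + v_{6} + v_{9} = v_{5} + v_{7}  →  sig = (3;(1,1))
  P={4,5,7}:  v_{4} + v_{5} + v_{7} = v_{1} + v_{6}  →  sig = (3;(1,1))
  P={2,6,10}:  v_{2} + v_{6} + v_{10} = v_{4} + 2·v_{5}  →  sig = (3;(1,2))
  P={1,5,6,7}:  v_{1} + v_{5} + v_{6} + v_{7} = v_{8}  →  sig = (4;(1))

Signatures (|P|; sorted positive RHS coefficients), sorted:
[(2;()), (2;(1)), (2;(1)), (2;(1,1)), (2;(1,1)), (2;(1,1,1)), (2;(1,2)), (2;(1,2)), (2;(1,2,3)), (2;(2,2)), (2;(2,2)), (3;()), (3;(1)), (3;(1)), (3;(1,1)), (3;(1,1)), (3;(1,2)), (4;(1))]


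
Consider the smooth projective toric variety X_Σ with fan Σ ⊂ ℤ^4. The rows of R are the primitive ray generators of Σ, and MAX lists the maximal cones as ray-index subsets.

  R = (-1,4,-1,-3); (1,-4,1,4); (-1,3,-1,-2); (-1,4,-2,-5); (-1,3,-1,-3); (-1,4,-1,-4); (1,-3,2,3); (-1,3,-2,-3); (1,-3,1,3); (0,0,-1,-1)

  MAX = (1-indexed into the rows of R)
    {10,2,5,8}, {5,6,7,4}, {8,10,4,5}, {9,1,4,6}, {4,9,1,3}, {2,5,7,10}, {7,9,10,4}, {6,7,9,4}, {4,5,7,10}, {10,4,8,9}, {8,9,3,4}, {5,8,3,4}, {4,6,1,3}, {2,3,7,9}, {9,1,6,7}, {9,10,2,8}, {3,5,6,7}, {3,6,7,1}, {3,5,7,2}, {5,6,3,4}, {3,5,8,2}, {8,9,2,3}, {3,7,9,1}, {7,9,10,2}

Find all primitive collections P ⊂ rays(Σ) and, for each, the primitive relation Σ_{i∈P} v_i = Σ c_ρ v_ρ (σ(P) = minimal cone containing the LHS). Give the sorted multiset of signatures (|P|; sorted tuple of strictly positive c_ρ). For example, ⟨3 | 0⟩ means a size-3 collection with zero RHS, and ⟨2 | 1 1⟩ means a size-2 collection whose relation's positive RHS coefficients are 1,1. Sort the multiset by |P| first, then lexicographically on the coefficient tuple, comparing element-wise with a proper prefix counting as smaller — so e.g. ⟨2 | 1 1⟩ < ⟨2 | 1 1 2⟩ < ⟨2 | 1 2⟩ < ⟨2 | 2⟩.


Primitive collections (14):

  P = {2,6}:  v_{2} + v_{6} = 0  so sig = ⟨2 | 0⟩
  P = {5,9}:  v_{5} + v_{9} = 0  so sig = ⟨2 | 0⟩
  P = {7,8}:  v_{7} + v_{8} = 0  so sig = ⟨2 | 0⟩
  P = {2,4}:  v_{2} + v_{4} = v_{10}  so sig = ⟨2 | 1⟩
  P = {3,10}:  v_{3} + v_{10} = v_{8}  so sig = ⟨2 | 1⟩
  P = {6,10}:  v_{6} + v_{10} = v_{4}  so sig = ⟨2 | 1⟩
  P = {1,2}:  v_{1} + v_{2} = v_{3} + v_{9}  so sig = ⟨2 | 1 1⟩
  P = {1,5}:  v_{1} + v_{5} = v_{3} + v_{6}  so sig = ⟨2 | 1 1⟩
  P = {6,8}:  v_{6} + v_{8} = v_{3} + v_{4}  so sig = ⟨2 | 1 1⟩
  P = {1,10}:  v_{1} + v_{10} = v_{3} + v_{4} + v_{9}  so sig = ⟨2 | 1 1 1⟩
  P = {1,8}:  v_{1} + v_{8} = 2·v_{3} + v_{4} + v_{9}  so sig = ⟨2 | 1 1 2⟩
  P = {3,4,7}:  v_{3} + v_{4} + v_{7} = v_{6}  so sig = ⟨3 | 1⟩
  P = {3,6,9}:  v_{3} + v_{6} + v_{9} = v_{1}  so sig = ⟨3 | 1⟩
  P = {1,4,7}:  v_{1} + v_{4} + v_{7} = 2·v_{6} + v_{9}  so sig = ⟨3 | 1 2⟩

so the primitive-relation signature multiset is
{ ⟨2 | 0⟩ ×3,  ⟨2 | 1⟩ ×3,  ⟨2 | 1 1⟩ ×3,  ⟨2 | 1 1 1⟩,  ⟨2 | 1 1 2⟩,  ⟨3 | 1⟩ ×2,  ⟨3 | 1 2⟩ }


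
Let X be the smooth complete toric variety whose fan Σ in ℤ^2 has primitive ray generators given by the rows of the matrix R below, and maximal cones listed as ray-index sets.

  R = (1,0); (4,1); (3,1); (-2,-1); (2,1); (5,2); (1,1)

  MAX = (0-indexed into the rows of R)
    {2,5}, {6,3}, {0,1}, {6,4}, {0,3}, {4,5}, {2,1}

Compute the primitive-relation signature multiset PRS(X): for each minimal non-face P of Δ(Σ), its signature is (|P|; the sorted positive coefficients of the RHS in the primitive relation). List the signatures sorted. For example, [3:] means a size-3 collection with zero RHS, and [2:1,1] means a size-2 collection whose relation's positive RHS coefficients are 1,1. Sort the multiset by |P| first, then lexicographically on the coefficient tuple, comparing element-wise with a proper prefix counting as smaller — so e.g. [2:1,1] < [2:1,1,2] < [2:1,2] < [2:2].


Σ has 14 primitive collections:

  P = {3,4}:  v_{3} + v_{4} = 0  →  sig = [2:]
  P = {0,2}:  v_{0} + v_{2} = v_{1}  →  sig = [2:1]
  P = {0,4}:  v_{0} + v_{4} = v_{2}  →  sig = [2:1]
  P = {0,6}:  v_{0} + v_{6} = v_{4}  →  sig = [2:1]
  P = {1,6}:  v_{1} + v_{6} = v_{5}  →  sig = [2:1]
  P = {2,3}:  v_{2} + v_{3} = v_{0}  →  sig = [2:1]
  P = {2,4}:  v_{2} + v_{4} = v_{5}  →  sig = [2:1]
  P = {3,5}:  v_{3} + v_{5} = v_{2}  →  sig = [2:1]
  P = {0,5}:  v_{0} + v_{5} = 2·v_{2}  →  sig = [2:2]
  P = {1,3}:  v_{1} + v_{3} = 2·v_{0}  →  sig = [2:2]
  P = {1,4}:  v_{1} + v_{4} = 2·v_{2}  →  sig = [2:2]
  P = {2,6}:  v_{2} + v_{6} = 2·v_{4}  →  sig = [2:2]
  P = {1,5}:  v_{1} + v_{5} = 3·v_{2}  →  sig = [2:3]
  P = {5,6}:  v_{5} + v_{6} = 3·v_{4}  →  sig = [2:3]

so the primitive-relation signature multiset is
    [2:]
    [2:1]
    [2:1]
    [2:1]
    [2:1]
    [2:1]
    [2:1]
    [2:1]
    [2:2]
    [2:2]
    [2:2]
    [2:2]
    [2:3]
    [2:3]


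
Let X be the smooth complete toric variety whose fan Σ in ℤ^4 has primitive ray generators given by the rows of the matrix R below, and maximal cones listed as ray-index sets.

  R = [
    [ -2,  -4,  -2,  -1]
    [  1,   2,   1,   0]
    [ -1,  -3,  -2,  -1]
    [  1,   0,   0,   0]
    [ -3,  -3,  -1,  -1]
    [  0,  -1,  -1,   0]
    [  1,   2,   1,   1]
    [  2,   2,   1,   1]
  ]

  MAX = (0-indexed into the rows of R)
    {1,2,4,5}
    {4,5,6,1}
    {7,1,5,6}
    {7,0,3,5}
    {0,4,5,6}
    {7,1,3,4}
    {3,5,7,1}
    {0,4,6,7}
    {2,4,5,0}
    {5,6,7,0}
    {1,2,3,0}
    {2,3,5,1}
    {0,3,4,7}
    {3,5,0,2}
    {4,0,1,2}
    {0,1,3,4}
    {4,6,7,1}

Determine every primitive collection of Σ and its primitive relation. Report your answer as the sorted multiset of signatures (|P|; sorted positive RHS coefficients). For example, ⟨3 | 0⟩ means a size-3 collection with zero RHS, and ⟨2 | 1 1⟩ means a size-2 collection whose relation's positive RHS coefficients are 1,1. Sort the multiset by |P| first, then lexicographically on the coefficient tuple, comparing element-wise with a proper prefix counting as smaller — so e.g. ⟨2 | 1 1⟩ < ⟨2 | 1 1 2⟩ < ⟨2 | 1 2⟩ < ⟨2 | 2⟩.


9 collections generate NE(X_Σ); each relation:

  {2,6}:  v_{2} + v_{6} = v_{5} ; sig = ⟨2 | 1⟩
  {3,6}:  v_{3} + v_{6} = v_{7} ; sig = ⟨2 | 1⟩
  {2,7}:  v_{2} + v_{7} = v_{3} + v_{5} ; sig = ⟨2 | 1 1⟩
  {0,1,6}:  v_{0} + v_{1} + v_{6} = 0 ; sig = ⟨3 | 0⟩
  {0,1,5}:  v_{0} + v_{1} + v_{5} = v_{2} ; sig = ⟨3 | 1⟩
  {0,1,7}:  v_{0} + v_{1} + v_{7} = v_{3} ; sig = ⟨3 | 1⟩
  {3,4,5}:  v_{3} + v_{4} + v_{5} = v_{0} ; sig = ⟨3 | 1⟩
  {4,5,7}:  v_{4} + v_{5} + v_{7} = v_{0} + v_{6} ; sig = ⟨3 | 1 1⟩
  {2,3,4}:  v_{2} + v_{3} + v_{4} = 2·v_{0} + v_{1} ; sig = ⟨3 | 1 2⟩

Hence PRS(X_Σ) =
    ⟨2 | 1⟩
    ⟨2 | 1⟩
    ⟨2 | 1 1⟩
    ⟨3 | 0⟩
    ⟨3 | 1⟩
    ⟨3 | 1⟩
    ⟨3 | 1⟩
    ⟨3 | 1 1⟩
    ⟨3 | 1 2⟩


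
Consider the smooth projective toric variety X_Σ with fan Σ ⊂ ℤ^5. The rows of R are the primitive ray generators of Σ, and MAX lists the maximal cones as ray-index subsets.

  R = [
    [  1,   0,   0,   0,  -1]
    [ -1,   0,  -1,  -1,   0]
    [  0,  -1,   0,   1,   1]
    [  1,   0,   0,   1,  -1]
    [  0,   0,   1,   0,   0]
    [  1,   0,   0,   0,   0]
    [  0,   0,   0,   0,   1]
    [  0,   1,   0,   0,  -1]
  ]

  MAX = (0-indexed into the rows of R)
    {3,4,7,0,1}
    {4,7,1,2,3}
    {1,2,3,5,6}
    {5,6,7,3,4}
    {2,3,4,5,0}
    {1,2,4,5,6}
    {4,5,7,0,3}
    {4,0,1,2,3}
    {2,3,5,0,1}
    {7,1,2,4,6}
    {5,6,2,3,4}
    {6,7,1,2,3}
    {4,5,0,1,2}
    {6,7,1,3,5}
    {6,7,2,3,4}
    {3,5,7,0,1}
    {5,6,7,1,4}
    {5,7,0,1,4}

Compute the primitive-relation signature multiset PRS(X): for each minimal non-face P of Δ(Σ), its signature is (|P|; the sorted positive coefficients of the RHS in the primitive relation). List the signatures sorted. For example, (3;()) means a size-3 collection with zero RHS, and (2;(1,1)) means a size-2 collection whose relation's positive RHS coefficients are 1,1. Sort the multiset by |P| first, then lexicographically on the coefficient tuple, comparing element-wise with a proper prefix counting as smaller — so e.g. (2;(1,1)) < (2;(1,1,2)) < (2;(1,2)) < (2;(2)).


5 minimal non-faces of Δ(Σ) (on 8 rays):

  {0,6}:  v_{0} + v_{6} = v_{5}  ⇒ sig = (2;(1))
  {0,2,7}:  v_{0} + v_{2} + v_{7} = v_{3}  ⇒ sig = (3;(1))
  {2,5,7}:  v_{2} + v_{5} + v_{7} = v_{3} + v_{6}  ⇒ sig = (3;(1,1))
  {1,3,4,6}:  v_{1} + v_{3} + v_{4} + v_{6} = 0  ⇒ sig = (4;())
  {1,3,4,5}:  v_{1} + v_{3} + v_{4} + v_{5} = v_{0}  ⇒ sig = (4;(1))

so the primitive-relation signature multiset is
{ (2;(1)),  (3;(1)),  (3;(1,1)),  (4;()),  (4;(1)) }


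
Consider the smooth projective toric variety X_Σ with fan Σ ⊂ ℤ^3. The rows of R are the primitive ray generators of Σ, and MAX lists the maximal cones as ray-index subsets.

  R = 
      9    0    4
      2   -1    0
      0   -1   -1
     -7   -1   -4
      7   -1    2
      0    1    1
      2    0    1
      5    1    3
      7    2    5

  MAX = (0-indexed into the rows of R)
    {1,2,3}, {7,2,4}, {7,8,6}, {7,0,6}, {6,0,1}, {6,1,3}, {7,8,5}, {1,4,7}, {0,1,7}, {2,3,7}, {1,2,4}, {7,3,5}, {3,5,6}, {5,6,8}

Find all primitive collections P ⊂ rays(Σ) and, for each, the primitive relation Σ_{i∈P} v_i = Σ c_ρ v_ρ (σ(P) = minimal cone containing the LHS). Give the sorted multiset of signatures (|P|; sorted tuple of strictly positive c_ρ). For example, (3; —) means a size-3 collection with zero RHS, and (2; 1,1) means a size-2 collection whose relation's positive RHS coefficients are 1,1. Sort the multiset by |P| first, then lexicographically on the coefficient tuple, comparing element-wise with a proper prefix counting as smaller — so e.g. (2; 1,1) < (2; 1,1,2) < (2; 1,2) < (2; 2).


|primitive collections| = 20. Relations:

  • {2,5}:  v_{2} + v_{5} = 0 — sig = (2; —)
  • {0,3}:  v_{0} + v_{3} = v_{1} — sig = (2; 1)
  • {1,5}:  v_{1} + v_{5} = v_{6} — sig = (2; 1)
  • {2,6}:  v_{2} + v_{6} = v_{1} — sig = (2; 1)
  • {3,8}:  v_{3} + v_{8} = v_{5} — sig = (2; 1)
  • {2,8}:  v_{2} + v_{8} = v_{6} + v_{7} — sig = (2; 1,1)
  • {4,5}:  v_{4} + v_{5} = v_{1} + v_{7} — sig = (2; 1,1)
  • {4,8}:  v_{4} + v_{8} = v_{0} + v_{7} — sig = (2; 1,1)
  • {0,2}:  v_{0} + v_{2} = 2·v_{1} + v_{7} — sig = (2; 1,2)
  • {0,5}:  v_{0} + v_{5} = 2·v_{6} + v_{7} — sig = (2; 1,2)
  • {1,8}:  v_{1} + v_{8} = 2·v_{6} + v_{7} — sig = (2; 1,2)
  • {4,6}:  v_{4} + v_{6} = 2·v_{1} + v_{7} — sig = (2; 1,2)
  • {3,4}:  v_{3} + v_{4} = 2·v_{2} — sig = (2; 2)
  • {0,4}:  v_{0} + v_{4} = 3·v_{1} + 2·v_{7} — sig = (2; 2,3)
  • {0,8}:  v_{0} + v_{8} = 3·v_{6} + 2·v_{7} — sig = (2; 2,3)
  • {3,6,7}:  v_{3} + v_{6} + v_{7} = 0 — sig = (3; —)
  • {1,2,7}:  v_{1} + v_{2} + v_{7} = v_{4} — sig = (3; 1)
  • {1,3,7}:  v_{1} + v_{3} + v_{7} = v_{2} — sig = (3; 1)
  • {1,6,7}:  v_{1} + v_{6} + v_{7} = v_{0} — sig = (3; 1)
  • {5,6,7}:  v_{5} + v_{6} + v_{7} = v_{8} — sig = (3; 1)

so the primitive-relation signature multiset is
{ (2; —),  (2; 1) ×4,  (2; 1,1) ×3,  (2; 1,2) ×4,  (2; 2),  (2; 2,3) ×2,  (3; —),  (3; 1) ×4 }


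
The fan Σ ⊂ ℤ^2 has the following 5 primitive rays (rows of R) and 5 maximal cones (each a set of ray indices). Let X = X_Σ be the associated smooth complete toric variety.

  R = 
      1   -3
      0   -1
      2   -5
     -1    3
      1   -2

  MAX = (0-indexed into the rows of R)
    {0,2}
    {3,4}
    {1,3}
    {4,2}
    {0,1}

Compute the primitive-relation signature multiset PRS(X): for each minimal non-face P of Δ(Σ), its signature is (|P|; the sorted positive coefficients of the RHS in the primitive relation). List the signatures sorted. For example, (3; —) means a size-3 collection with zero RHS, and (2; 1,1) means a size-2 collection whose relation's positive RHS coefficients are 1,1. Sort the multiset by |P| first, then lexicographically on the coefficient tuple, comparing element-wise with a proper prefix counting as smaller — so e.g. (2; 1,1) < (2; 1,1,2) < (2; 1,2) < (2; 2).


Minimal non-faces — 5 found among 5 rays, 5 max cones:

  P={0,3}:  v_{0} + v_{3} = 0  →  sig = (2; —)
  P={0,4}:  v_{0} + v_{4} = v_{2}  →  sig = (2; 1)
  P={1,4}:  v_{1} + v_{4} = v_{0}  →  sig = (2; 1)
  P={2,3}:  v_{2} + v_{3} = v_{4}  →  sig = (2; 1)
  P={1,2}:  v_{1} + v_{2} = 2·v_{0}  →  sig = (2; 2)

Hence PRS(X_Σ) =
{ (2; —),  (2; 1) ×3,  (2; 2) }


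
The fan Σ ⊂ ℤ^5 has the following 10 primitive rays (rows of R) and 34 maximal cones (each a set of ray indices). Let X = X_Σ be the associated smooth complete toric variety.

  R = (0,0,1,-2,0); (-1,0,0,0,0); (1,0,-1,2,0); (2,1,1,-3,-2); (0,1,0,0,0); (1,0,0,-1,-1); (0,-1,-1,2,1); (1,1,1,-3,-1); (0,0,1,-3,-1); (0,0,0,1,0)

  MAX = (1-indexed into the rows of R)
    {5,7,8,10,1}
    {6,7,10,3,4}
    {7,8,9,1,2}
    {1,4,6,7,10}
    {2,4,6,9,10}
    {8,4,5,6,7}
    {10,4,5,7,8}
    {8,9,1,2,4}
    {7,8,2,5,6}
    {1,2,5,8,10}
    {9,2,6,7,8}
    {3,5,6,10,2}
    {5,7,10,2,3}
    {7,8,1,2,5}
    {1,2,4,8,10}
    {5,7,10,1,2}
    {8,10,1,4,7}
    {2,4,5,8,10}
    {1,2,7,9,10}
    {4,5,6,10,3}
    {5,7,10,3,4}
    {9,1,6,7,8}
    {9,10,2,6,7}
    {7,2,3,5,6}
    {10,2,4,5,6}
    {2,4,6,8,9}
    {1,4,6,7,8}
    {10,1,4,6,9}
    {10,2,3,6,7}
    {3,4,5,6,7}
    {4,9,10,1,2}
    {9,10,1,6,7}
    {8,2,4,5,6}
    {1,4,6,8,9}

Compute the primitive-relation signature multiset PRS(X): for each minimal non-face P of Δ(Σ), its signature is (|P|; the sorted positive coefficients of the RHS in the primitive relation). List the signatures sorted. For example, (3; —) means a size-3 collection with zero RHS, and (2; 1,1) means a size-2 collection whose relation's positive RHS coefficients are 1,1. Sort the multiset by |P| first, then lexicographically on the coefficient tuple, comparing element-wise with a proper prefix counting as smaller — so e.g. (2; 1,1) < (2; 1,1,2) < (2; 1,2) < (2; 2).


Σ has 14 primitive collections:

  P = {3,9}:  v_{3} + v_{9} = v_{6}  →  sig = (2; 1)
  P = {5,9}:  v_{5} + v_{9} = v_{2} + v_{8}  →  sig = (2; 1,1)
  P = {1,3}:  v_{1} + v_{3} = v_{7} + v_{8} + v_{10}  →  sig = (2; 1,1,1)
  P = {3,8}:  v_{3} + v_{8} = v_{4} + v_{5} + v_{7}  →  sig = (2; 1,1,1)
  P = {1,2,6}:  v_{1} + v_{2} + v_{6} = v_{9}  →  sig = (3; 1)
  P = {1,5,6}:  v_{1} + v_{5} + v_{6} = v_{8}  →  sig = (3; 1)
  P = {2,4,7}:  v_{2} + v_{4} + v_{7} = v_{6}  →  sig = (3; 1)
  P = {6,8,10}:  v_{6} + v_{8} + v_{10} = v_{4}  →  sig = (3; 1)
  P = {8,9,10}:  v_{8} + v_{9} + v_{10} = v_{1} + v_{2} + v_{4}  →  sig = (3; 1,1,1)
  P = {2,3,4}:  v_{2} + v_{3} + v_{4} = v_{5} + 2·v_{6} + v_{10}  →  sig = (3; 1,1,2)
  P = {1,4,5}:  v_{1} + v_{4} + v_{5} = 2·v_{8} + v_{10}  →  sig = (3; 1,2)
  P = {4,7,9}:  v_{4} + v_{7} + v_{9} = v_{1} + 2·v_{6}  →  sig = (3; 1,2)
  P = {2,7,8,10}:  v_{2} + v_{7} + v_{8} + v_{10} = 0  →  sig = (4; —)
  P = {5,6,7,10}:  v_{5} + v_{6} + v_{7} + v_{10} = v_{3}  →  sig = (4; 1)

Hence PRS(X_Σ) =
[(2; 1), (2; 1,1), (2; 1,1,1), (2; 1,1,1), (3; 1), (3; 1), (3; 1), (3; 1), (3; 1,1,1), (3; 1,1,2), (3; 1,2), (3; 1,2), (4; —), (4; 1)]


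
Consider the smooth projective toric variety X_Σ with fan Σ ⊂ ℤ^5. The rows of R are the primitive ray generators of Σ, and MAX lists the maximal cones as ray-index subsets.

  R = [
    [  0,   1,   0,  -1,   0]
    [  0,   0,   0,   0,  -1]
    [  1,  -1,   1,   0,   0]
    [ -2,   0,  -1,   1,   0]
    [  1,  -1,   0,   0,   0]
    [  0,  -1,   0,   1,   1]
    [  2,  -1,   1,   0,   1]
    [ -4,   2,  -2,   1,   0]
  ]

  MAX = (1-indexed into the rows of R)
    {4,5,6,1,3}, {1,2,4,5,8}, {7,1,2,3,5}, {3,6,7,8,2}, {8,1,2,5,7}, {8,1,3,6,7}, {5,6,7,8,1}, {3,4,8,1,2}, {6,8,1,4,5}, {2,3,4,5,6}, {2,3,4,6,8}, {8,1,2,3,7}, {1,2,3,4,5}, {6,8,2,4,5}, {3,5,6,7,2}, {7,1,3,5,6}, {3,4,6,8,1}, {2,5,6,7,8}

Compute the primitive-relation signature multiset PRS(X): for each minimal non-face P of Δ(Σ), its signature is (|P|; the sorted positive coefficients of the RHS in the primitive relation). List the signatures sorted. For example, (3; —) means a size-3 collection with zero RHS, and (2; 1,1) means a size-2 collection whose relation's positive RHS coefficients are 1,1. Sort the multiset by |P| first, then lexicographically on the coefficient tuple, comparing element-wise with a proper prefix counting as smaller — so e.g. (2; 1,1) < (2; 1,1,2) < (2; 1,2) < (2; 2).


Primitive collections (3):

  P = {4,7}:  v_{4} + v_{7} = v_{6} ; sig = (2; 1)
  P = {1,2,6}:  v_{1} + v_{2} + v_{6} = 0 ; sig = (3; —)
  P = {3,5,8}:  v_{3} + v_{5} + v_{8} = v_{4} ; sig = (3; 1)

so the primitive-relation signature multiset is
[(2; 1), (3; —), (3; 1)]
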